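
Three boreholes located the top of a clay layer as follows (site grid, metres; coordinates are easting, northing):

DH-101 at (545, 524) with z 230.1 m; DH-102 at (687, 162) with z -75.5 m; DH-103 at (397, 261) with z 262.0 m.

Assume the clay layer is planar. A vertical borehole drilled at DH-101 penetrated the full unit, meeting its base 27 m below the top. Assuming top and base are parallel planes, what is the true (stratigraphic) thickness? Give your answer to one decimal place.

Let the plane be z = a·easting + b·northing + c.
DH-102−DH-101: 142a − 362b = −305.6;  DH-103−DH-101: −148a − 263b = 31.9.
Solving gives a = −1.01098, b = 0.44763.
|∇z| = √(a²+b²) = 1.10565, so dip δ = arctan(1.10565) = 47.87°.
True thickness = vertical thickness × cos δ = 27 × cos 47.87° = 18.1 m.

18.1 m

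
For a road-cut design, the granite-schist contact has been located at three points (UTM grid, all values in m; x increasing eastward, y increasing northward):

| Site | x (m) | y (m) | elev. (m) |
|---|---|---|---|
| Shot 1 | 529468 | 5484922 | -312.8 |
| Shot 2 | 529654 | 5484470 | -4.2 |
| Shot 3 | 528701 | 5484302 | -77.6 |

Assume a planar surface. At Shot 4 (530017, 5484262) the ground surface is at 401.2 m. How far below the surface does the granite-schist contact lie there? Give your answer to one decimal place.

212.3 m

Two edge vectors: Shot 1→Shot 2 = (186, -452, 308.6), Shot 1→Shot 3 = (-767, -620, 235.2).
Normal n = (Shot 1→Shot 2) × (Shot 1→Shot 3) = (85021.6, -280443.4, -462004).
So ∂z/∂x = −n_x/n_z = 0.184027844 and ∂z/∂y = −n_y/n_z = −0.607015091.
Intercept c from Shot 1: -312.8 − 97436.85 + 3329430.43 = 3231680.77.
At (530017, 5484262): z_contact = 97537.89 − 3329029.80 + 3231680.77 = 188.86 m.
Depth below ground = 401.2 − 188.86 = 212.3 m.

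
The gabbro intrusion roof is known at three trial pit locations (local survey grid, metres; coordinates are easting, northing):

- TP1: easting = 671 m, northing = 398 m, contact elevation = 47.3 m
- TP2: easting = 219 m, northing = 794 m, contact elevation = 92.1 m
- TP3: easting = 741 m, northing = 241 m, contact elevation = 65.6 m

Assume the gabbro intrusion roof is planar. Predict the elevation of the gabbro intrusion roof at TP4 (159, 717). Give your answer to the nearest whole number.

Two edge vectors: TP1→TP2 = (-452, 396, 44.8), TP1→TP3 = (70, -157, 18.3).
Normal n = (TP1→TP2) × (TP1→TP3) = (14280.4, 11407.6, 43244).
So ∂z/∂easting = −n_x/n_z = −0.33023 and ∂z/∂northing = −n_y/n_z = −0.26380.
Intercept c from TP1: 47.3 + 221.58 + 104.99 = 373.87.
At (159, 717): z = −52.5 − 189.1 + 373.87 = 132.2 m.

132 m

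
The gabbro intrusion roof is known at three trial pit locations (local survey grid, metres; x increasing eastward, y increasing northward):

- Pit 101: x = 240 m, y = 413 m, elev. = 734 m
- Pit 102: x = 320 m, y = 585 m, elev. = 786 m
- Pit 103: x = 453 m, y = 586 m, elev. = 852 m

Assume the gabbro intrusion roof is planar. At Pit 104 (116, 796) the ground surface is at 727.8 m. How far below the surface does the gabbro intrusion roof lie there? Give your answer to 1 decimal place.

27.8 m

Let the plane be z = a·x + b·y + c.
Pit 102−Pit 101: 80a + 172b = 52;  Pit 103−Pit 101: 213a + 173b = 118.
Solving gives a = 0.49570, b = 0.07177.
Then c = 734 − a·240 − b·413 = 585.39.
At (116, 796): z_contact = 57.50 + 57.13 + 585.39 = 700.02 m.
Depth below ground = 727.8 − 700.02 = 27.8 m.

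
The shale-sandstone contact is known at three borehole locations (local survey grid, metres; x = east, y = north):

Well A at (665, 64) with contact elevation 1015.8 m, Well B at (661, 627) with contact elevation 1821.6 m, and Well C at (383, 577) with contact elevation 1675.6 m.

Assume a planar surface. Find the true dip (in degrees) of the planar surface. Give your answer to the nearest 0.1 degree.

55.6°

Two edge vectors: Well A→Well B = (-4, 563, 805.8), Well A→Well C = (-282, 513, 659.8).
Normal n = (Well A→Well B) × (Well A→Well C) = (-41908, -224596.4, 156714).
So ∂z/∂x = −n_x/n_z = 0.26742 and ∂z/∂y = −n_y/n_z = 1.43316.
Gradient magnitude |∇z| = √(a² + b²) = √(0.07151 + 2.05395) = 1.45790.
True dip = arctan(1.45790) = 55.6°, dipping toward S (azimuth ≈ 191°).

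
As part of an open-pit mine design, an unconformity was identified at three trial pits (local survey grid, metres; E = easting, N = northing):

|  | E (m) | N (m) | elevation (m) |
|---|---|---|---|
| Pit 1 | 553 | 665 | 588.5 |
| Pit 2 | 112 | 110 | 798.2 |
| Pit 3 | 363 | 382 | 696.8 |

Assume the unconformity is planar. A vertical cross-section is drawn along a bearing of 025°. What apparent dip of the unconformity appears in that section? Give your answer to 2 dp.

Two edge vectors: Pit 1→Pit 2 = (-441, -555, 209.7), Pit 1→Pit 3 = (-190, -283, 108.3).
Normal n = (Pit 1→Pit 2) × (Pit 1→Pit 3) = (-761.4, 7917.3, 19353).
So ∂z/∂E = −n_x/n_z = 0.03934 and ∂z/∂N = −n_y/n_z = −0.40910.
Unit vector along 025° is (sin 25°, cos 25°) = (0.4226, 0.9063).
Slope in that direction = a·(0.4226) + b·(0.9063) = −0.35414.
Apparent dip = arctan|0.35414| = 19.50° (true dip is 22.3°, so apparent ≤ true as expected).

19.50°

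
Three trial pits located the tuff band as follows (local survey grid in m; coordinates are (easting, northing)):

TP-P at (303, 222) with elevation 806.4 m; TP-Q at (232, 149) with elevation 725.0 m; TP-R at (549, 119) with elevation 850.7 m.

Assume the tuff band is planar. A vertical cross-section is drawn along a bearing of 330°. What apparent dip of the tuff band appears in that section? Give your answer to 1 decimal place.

19.2°

Let the plane be z = a·E + b·N + c.
TP-Q−TP-P: −71a − 73b = −81.4;  TP-R−TP-P: 246a − 103b = 44.3.
Solving gives a = 0.45974, b = 0.66792.
Unit vector along 330° is (sin 330°, cos 330°) = (-0.5000, 0.8660).
Slope in that direction = a·(-0.5000) + b·(0.8660) = 0.34857.
Apparent dip = arctan|0.34857| = 19.2° (true dip is 39.0°, so apparent ≤ true as expected).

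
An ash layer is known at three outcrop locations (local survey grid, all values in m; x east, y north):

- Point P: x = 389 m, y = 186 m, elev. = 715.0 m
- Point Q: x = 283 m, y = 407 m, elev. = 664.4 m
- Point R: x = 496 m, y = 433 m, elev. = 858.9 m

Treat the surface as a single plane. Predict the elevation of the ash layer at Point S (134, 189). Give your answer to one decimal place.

Let the plane be z = a·x + b·y + c.
Point Q−Point P: −106a + 221b = −50.6;  Point R−Point P: 107a + 247b = 143.9.
Solving gives a = 0.88904, b = 0.19746.
Then c = 715 − a·389 − b·186 = 332.44.
At (134, 189): z = 119.1 + 37.3 + 332.44 = 488.9 m.

488.9 m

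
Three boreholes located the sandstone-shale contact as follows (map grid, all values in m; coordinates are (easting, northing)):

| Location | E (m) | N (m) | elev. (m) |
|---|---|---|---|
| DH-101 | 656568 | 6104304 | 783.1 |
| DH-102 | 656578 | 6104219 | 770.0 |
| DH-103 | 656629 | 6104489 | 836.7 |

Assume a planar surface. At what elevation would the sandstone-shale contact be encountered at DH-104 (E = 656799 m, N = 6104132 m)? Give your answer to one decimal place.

Let the plane be z = a·E + b·N + c.
DH-102−DH-101: 10a − 85b = −13.1;  DH-103−DH-101: 61a + 185b = 53.6.
Solving gives a = 0.303127221, b = 0.189779673.
Then c = 783.1 − a·656568 − b·6104304 = −1356713.35.
At (656799, 6104132): z = 199093.7 + 1158440.2 − 1356713.35 = 820.5 m.

820.5 m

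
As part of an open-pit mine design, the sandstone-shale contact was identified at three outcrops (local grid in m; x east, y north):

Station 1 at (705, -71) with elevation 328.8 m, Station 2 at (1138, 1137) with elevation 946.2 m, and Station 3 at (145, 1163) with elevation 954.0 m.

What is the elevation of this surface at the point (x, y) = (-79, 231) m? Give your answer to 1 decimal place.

478.3 m

Two edge vectors: Station 1→Station 2 = (433, 1208, 617.4), Station 1→Station 3 = (-560, 1234, 625.2).
Normal n = (Station 1→Station 2) × (Station 1→Station 3) = (-6630, -616455.6, 1210802).
So ∂z/∂x = −n_x/n_z = 0.005476 and ∂z/∂y = −n_y/n_z = 0.509130.
Intercept c from Station 1: 328.8 − 3.86 + 36.15 = 361.09.
At (-79, 231): z = −0.4 + 117.6 + 361.09 = 478.3 m.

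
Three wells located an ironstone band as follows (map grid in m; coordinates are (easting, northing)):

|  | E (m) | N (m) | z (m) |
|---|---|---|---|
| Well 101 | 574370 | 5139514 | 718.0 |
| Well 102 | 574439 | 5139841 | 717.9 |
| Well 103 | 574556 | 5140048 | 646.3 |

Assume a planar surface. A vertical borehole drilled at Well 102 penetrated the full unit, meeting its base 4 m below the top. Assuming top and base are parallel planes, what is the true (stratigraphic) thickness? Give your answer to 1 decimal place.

Let the plane be z = a·E + b·N + c.
Well 102−Well 101: 69a + 327b = −0.1;  Well 103−Well 101: 186a + 534b = −71.7.
Solving gives a = −0.97566, b = 0.20557.
|∇z| = √(a²+b²) = 0.99708, so dip δ = arctan(0.99708) = 44.92°.
True thickness = vertical thickness × cos δ = 4 × cos 44.92° = 2.8 m.

2.8 m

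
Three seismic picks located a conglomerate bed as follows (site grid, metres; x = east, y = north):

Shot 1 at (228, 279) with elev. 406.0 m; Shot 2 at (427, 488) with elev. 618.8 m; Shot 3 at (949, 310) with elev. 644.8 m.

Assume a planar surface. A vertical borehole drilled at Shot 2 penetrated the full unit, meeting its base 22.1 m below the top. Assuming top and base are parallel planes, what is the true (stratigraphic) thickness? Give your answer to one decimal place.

Two edge vectors: Shot 1→Shot 2 = (199, 209, 212.8), Shot 1→Shot 3 = (721, 31, 238.8).
Normal n = (Shot 1→Shot 2) × (Shot 1→Shot 3) = (43312.4, 105907.6, -144520).
So ∂z/∂x = −n_x/n_z = 0.29970 and ∂z/∂y = −n_y/n_z = 0.73282.
|∇z| = √(a²+b²) = 0.79174, so dip δ = arctan(0.79174) = 38.37°.
True thickness = vertical thickness × cos δ = 22.1 × cos 38.37° = 17.3 m.

17.3 m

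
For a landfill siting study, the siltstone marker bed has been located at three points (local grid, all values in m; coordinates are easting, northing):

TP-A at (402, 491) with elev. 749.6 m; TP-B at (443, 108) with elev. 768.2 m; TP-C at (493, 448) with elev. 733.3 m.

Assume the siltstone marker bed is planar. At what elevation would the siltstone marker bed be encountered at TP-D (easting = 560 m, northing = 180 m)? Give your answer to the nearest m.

Two edge vectors: TP-A→TP-B = (41, -383, 18.6), TP-A→TP-C = (91, -43, -16.3).
Normal n = (TP-A→TP-B) × (TP-A→TP-C) = (7042.7, 2360.9, 33090).
So ∂z/∂easting = −n_x/n_z = −0.21283 and ∂z/∂northing = −n_y/n_z = −0.07135.
Intercept c from TP-A: 749.6 + 85.56 + 35.03 = 870.19.
At (560, 180): z = −119.2 − 12.8 + 870.19 = 738.2 m.

738 m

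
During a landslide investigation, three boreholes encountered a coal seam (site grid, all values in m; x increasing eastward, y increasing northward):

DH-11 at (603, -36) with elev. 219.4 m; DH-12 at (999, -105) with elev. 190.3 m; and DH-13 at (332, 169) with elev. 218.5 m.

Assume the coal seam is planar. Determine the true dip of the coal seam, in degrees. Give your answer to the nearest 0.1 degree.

Let the plane be z = a·x + b·y + c.
DH-12−DH-11: 396a − 69b = −29.1;  DH-13−DH-11: −271a + 205b = −0.9.
Solving gives a = −0.09647, b = −0.13192.
Gradient magnitude |∇z| = √(a² + b²) = √(0.00931 + 0.01740) = 0.16343.
True dip = arctan(0.16343) = 9.3°, dipping toward NE (azimuth ≈ 036°).

9.3°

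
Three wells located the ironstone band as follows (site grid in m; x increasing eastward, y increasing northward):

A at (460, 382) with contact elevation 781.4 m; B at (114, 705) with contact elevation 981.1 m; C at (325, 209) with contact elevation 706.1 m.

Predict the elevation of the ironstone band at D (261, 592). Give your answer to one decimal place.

908.7 m

Let the plane be z = a·x + b·y + c.
B−A: −346a + 323b = 199.7;  C−A: −135a − 173b = −75.3.
Solving gives a = −0.09884, b = 0.51239.
Then c = 781.4 − a·460 − b·382 = 631.13.
At (261, 592): z = −25.8 + 303.3 + 631.13 = 908.7 m.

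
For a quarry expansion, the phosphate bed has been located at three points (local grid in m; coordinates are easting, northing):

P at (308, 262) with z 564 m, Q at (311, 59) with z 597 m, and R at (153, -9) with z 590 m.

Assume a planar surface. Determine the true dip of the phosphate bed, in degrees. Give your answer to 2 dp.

Let the plane be z = a·easting + b·northing + c.
Q−P: 3a − 203b = 33;  R−P: −155a − 271b = 26.
Solving gives a = 0.11354, b = −0.16088.
Gradient magnitude |∇z| = √(a² + b²) = √(0.01289 + 0.02588) = 0.19692.
True dip = arctan(0.19692) = 11.14°, dipping toward NW (azimuth ≈ 325°).

11.14°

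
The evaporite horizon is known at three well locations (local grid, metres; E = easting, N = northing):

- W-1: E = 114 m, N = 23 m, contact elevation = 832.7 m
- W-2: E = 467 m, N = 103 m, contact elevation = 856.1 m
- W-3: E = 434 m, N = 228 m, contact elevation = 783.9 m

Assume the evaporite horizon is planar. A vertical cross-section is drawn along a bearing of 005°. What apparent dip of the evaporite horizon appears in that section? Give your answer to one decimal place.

27.0°

Let the plane be z = a·E + b·N + c.
W-2−W-1: 353a + 80b = 23.4;  W-3−W-1: 320a + 205b = −48.8.
Solving gives a = 0.18606, b = −0.52848.
Unit vector along 005° is (sin 5°, cos 5°) = (0.0872, 0.9962).
Slope in that direction = a·(0.0872) + b·(0.9962) = −0.51025.
Apparent dip = arctan|0.51025| = 27.0° (true dip is 29.3°, so apparent ≤ true as expected).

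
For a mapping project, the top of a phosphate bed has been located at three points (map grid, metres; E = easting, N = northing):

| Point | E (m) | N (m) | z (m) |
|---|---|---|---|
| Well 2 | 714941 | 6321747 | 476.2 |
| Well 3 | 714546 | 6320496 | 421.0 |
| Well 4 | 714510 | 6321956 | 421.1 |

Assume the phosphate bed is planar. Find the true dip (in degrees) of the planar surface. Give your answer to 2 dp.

Two edge vectors: Well 2→Well 3 = (-395, -1251, -55.2), Well 2→Well 4 = (-431, 209, -55.1).
Normal n = (Well 2→Well 3) × (Well 2→Well 4) = (80466.9, 2026.7, -621736).
So ∂z/∂E = −n_x/n_z = 0.12942 and ∂z/∂N = −n_y/n_z = 0.00326.
Gradient magnitude |∇z| = √(a² + b²) = √(0.01675 + 0.00001) = 0.12946.
True dip = arctan(0.12946) = 7.38°, dipping toward W (azimuth ≈ 269°).

7.38°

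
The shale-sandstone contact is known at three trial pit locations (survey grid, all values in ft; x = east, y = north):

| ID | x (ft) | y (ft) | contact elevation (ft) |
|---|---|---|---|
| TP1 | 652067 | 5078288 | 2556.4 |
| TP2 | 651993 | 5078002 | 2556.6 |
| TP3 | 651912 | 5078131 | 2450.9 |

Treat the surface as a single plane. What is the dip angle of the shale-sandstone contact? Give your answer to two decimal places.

Two edge vectors: TP1→TP2 = (-74, -286, 0.2), TP1→TP3 = (-155, -157, -105.5).
Normal n = (TP1→TP2) × (TP1→TP3) = (30204.4, -7838, -32712).
So ∂z/∂x = −n_x/n_z = 0.92334 and ∂z/∂y = −n_y/n_z = −0.23961.
Gradient magnitude |∇z| = √(a² + b²) = √(0.85256 + 0.05741) = 0.95393.
True dip = arctan(0.95393) = 43.65°, dipping toward WNW (azimuth ≈ 285°).

43.65°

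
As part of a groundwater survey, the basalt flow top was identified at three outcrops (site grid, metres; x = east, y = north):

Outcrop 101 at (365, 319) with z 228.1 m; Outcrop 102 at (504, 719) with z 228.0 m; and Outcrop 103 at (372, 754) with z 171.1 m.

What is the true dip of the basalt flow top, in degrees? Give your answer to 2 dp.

Two edge vectors: Outcrop 101→Outcrop 102 = (139, 400, -0.1), Outcrop 101→Outcrop 103 = (7, 435, -57).
Normal n = (Outcrop 101→Outcrop 102) × (Outcrop 101→Outcrop 103) = (-22756.5, 7922.3, 57665).
So ∂z/∂x = −n_x/n_z = 0.39463 and ∂z/∂y = −n_y/n_z = −0.13738.
Gradient magnitude |∇z| = √(a² + b²) = √(0.15574 + 0.01887) = 0.41786.
True dip = arctan(0.41786) = 22.68°, dipping toward WNW (azimuth ≈ 289°).

22.68°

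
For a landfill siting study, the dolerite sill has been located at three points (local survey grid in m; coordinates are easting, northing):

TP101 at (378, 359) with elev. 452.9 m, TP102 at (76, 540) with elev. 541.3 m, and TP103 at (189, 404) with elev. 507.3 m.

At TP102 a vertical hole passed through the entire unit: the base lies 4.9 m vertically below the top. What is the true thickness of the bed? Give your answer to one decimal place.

Two edge vectors: TP101→TP102 = (-302, 181, 88.4), TP101→TP103 = (-189, 45, 54.4).
Normal n = (TP101→TP102) × (TP101→TP103) = (5868.4, -278.8, 20619).
So ∂z/∂easting = −n_x/n_z = −0.28461 and ∂z/∂northing = −n_y/n_z = 0.01352.
|∇z| = √(a²+b²) = 0.28493, so dip δ = arctan(0.28493) = 15.90°.
True thickness = vertical thickness × cos δ = 4.9 × cos 15.90° = 4.7 m.

4.7 m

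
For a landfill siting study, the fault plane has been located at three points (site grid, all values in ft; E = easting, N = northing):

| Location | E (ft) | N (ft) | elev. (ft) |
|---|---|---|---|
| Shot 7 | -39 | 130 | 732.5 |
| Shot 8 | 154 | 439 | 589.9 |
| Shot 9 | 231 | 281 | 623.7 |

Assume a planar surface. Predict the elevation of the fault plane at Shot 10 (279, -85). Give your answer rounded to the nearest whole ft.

731 ft

Two edge vectors: Shot 7→Shot 8 = (193, 309, -142.6), Shot 7→Shot 9 = (270, 151, -108.8).
Normal n = (Shot 7→Shot 8) × (Shot 7→Shot 9) = (-12086.6, -17503.6, -54287).
So ∂z/∂E = −n_x/n_z = −0.22264 and ∂z/∂N = −n_y/n_z = −0.32243.
Intercept c from Shot 7: 732.5 − 8.68 + 41.92 = 765.73.
At (279, -85): z = −62.1 + 27.4 + 765.73 = 731.0 ft.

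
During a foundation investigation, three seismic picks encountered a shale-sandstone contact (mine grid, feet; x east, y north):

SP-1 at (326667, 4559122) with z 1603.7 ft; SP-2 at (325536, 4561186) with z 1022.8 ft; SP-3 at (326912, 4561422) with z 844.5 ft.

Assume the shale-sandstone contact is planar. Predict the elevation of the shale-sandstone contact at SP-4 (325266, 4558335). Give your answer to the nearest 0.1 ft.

Two edge vectors: SP-1→SP-2 = (-1131, 2064, -580.9), SP-1→SP-3 = (245, 2300, -759.2).
Normal n = (SP-1→SP-2) × (SP-1→SP-3) = (-230918.8, -1000975.7, -3106980).
So ∂z/∂x = −n_x/n_z = −0.074322590 and ∂z/∂y = −n_y/n_z = −0.322169985.
Intercept c from SP-1: 1603.7 + 24278.74 + 1468812.27 = 1494694.70.
At (325266, 4558335): z = −24174.6 − 1468558.7 + 1494694.70 = 1961.4 ft.

1961.4 ft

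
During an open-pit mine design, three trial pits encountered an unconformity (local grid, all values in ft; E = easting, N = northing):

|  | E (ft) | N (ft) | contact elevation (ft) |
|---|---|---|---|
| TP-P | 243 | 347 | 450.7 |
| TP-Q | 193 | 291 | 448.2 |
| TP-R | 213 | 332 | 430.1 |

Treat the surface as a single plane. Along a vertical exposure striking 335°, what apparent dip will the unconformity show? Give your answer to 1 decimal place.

Two edge vectors: TP-P→TP-Q = (-50, -56, -2.5), TP-P→TP-R = (-30, -15, -20.6).
Normal n = (TP-P→TP-Q) × (TP-P→TP-R) = (1116.1, -955, -930).
So ∂z/∂E = −n_x/n_z = 1.20011 and ∂z/∂N = −n_y/n_z = −1.02688.
Unit vector along 335° is (sin 335°, cos 335°) = (-0.4226, 0.9063).
Slope in that direction = a·(-0.4226) + b·(0.9063) = −1.43786.
Apparent dip = arctan|1.43786| = 55.2° (true dip is 57.7°, so apparent ≤ true as expected).

55.2°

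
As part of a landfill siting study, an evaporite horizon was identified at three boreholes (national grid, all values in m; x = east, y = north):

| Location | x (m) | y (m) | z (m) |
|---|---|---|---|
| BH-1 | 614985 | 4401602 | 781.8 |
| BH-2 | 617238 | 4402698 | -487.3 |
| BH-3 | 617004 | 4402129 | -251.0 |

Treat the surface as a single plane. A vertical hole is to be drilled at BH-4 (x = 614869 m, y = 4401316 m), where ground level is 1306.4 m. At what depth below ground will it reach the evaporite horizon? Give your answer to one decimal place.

406.6 m

Two edge vectors: BH-1→BH-2 = (2253, 1096, -1269.1), BH-1→BH-3 = (2019, 527, -1032.8).
Normal n = (BH-1→BH-2) × (BH-1→BH-3) = (-463133.1, -235414.5, -1025493).
So ∂z/∂x = −n_x/n_z = −0.451619953 and ∂z/∂y = −n_y/n_z = −0.229562269.
Intercept c from BH-1: 781.8 + 277739.50 + 1010441.74 = 1288963.04.
At (614869, 4401316): z_contact = −277687.11 − 1010376.09 + 1288963.04 = 899.84 m.
Depth below ground = 1306.4 − 899.84 = 406.6 m.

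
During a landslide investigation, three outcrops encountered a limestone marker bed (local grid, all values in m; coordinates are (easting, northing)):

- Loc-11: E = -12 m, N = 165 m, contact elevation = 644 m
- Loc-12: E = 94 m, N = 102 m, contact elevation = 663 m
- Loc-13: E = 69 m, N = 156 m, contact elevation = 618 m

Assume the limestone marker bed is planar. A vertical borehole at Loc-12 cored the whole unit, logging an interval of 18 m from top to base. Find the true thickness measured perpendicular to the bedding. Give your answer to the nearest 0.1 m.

Two edge vectors: Loc-11→Loc-12 = (106, -63, 19), Loc-11→Loc-13 = (81, -9, -26).
Normal n = (Loc-11→Loc-12) × (Loc-11→Loc-13) = (1809, 4295, 4149).
So ∂z/∂E = −n_x/n_z = −0.43601 and ∂z/∂N = −n_y/n_z = −1.03519.
|∇z| = √(a²+b²) = 1.12326, so dip δ = arctan(1.12326) = 48.32°.
True thickness = vertical thickness × cos δ = 18 × cos 48.32° = 12.0 m.

12.0 m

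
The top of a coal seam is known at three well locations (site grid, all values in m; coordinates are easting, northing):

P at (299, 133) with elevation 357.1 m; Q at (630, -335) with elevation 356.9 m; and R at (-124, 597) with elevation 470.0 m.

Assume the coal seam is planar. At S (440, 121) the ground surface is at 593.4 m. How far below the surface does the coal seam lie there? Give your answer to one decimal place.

393.8 m

Let the plane be z = a·easting + b·northing + c.
Q−P: 331a − 468b = −0.2;  R−P: −423a + 464b = 112.9.
Solving gives a = −1.18847, b = −0.84014.
Then c = 357.1 − a·299 − b·133 = 824.19.
At (440, 121): z_contact = −522.93 − 101.66 + 824.19 = 199.61 m.
Depth below ground = 593.4 − 199.61 = 393.8 m.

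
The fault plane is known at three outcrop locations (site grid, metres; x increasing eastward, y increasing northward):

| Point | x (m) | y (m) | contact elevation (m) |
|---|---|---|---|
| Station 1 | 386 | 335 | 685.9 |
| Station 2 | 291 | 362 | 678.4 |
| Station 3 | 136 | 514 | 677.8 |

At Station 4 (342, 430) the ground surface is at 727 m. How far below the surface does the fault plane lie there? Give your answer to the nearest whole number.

36 m

Let the plane be z = a·x + b·y + c.
Station 2−Station 1: −95a + 27b = −7.5;  Station 3−Station 1: −250a + 179b = −8.1.
Solving gives a = 0.10959, b = 0.10780.
Then c = 685.9 − a·386 − b·335 = 607.49.
At (342, 430): z_contact = 37.5 + 46.4 + 607.49 = 691.3 m.
Depth below ground = 727 − 691.3 = 36 m.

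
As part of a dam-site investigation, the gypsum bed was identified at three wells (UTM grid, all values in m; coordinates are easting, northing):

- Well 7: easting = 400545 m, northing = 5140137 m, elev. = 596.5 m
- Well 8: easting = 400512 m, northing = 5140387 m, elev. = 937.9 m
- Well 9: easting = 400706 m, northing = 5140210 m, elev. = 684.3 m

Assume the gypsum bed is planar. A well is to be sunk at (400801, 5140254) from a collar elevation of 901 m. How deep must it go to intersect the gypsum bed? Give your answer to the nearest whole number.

164 m

Let the plane be z = a·easting + b·northing + c.
Well 8−Well 7: −33a + 250b = 341.4;  Well 9−Well 7: 161a + 73b = 87.8.
Solving gives a = −0.06967346, b = 1.35640310.
Then c = 596.5 − a·400545 − b·5140137 = −6943593.93.
At (400801, 5140254): z_contact = −27925.2 + 6972256.5 − 6943593.93 = 737.4 m.
Depth below ground = 901 − 737.4 = 164 m.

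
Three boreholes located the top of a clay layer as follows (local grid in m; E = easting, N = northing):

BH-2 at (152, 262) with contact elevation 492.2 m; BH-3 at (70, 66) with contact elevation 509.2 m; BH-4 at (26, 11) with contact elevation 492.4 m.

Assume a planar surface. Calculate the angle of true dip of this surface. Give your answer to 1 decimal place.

Two edge vectors: BH-2→BH-3 = (-82, -196, 17), BH-2→BH-4 = (-126, -251, 0.2).
Normal n = (BH-2→BH-3) × (BH-2→BH-4) = (4227.8, -2125.6, -4114).
So ∂z/∂E = −n_x/n_z = 1.02766 and ∂z/∂N = −n_y/n_z = −0.51667.
Gradient magnitude |∇z| = √(a² + b²) = √(1.05609 + 0.26695) = 1.15024.
True dip = arctan(1.15024) = 49.0°, dipping toward WNW (azimuth ≈ 297°).

49.0°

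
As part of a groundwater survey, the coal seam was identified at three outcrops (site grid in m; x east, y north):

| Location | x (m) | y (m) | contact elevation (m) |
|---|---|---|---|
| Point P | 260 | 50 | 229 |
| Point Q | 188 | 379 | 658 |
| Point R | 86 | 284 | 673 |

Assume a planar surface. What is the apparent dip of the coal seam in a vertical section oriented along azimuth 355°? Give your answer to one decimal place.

49.0°

Let the plane be z = a·x + b·y + c.
Point Q−Point P: −72a + 329b = 429;  Point R−Point P: −174a + 234b = 444.
Solving gives a = −1.13100, b = 1.05644.
Unit vector along 355° is (sin 355°, cos 355°) = (-0.0872, 0.9962).
Slope in that direction = a·(-0.0872) + b·(0.9962) = 1.15099.
Apparent dip = arctan|1.15099| = 49.0° (true dip is 57.1°, so apparent ≤ true as expected).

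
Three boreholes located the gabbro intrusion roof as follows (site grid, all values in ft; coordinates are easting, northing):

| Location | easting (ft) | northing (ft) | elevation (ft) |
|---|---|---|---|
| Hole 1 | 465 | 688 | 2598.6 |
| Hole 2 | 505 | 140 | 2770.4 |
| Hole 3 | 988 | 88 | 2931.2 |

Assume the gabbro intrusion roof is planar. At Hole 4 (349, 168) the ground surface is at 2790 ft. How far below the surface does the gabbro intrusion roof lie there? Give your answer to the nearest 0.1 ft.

Let the plane be z = a·easting + b·northing + c.
Hole 2−Hole 1: 40a − 548b = 171.8;  Hole 3−Hole 1: 523a − 600b = 332.6.
Solving gives a = 0.30154, b = −0.29149.
Then c = 2598.6 − a·465 − b·688 = 2658.93.
At (349, 168): z_contact = 105.24 − 48.97 + 2658.93 = 2715.20 ft.
Depth below ground = 2790 − 2715.20 = 74.8 ft.

74.8 ft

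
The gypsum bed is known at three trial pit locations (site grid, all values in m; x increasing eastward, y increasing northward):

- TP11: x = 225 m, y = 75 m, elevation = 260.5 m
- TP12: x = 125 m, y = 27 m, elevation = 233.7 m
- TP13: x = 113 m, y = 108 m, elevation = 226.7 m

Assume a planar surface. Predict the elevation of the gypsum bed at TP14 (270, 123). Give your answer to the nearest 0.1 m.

Two edge vectors: TP11→TP12 = (-100, -48, -26.8), TP11→TP13 = (-112, 33, -33.8).
Normal n = (TP11→TP12) × (TP11→TP13) = (2506.8, -378.4, -8676).
So ∂z/∂x = −n_x/n_z = 0.28893 and ∂z/∂y = −n_y/n_z = −0.04361.
Intercept c from TP11: 260.5 − 65.01 + 3.27 = 198.76.
At (270, 123): z = 78.0 − 5.4 + 198.76 = 271.4 m.

271.4 m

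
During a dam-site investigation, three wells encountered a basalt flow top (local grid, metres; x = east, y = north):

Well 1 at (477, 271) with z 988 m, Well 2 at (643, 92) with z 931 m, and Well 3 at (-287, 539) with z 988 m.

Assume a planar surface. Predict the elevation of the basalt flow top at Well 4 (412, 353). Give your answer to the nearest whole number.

Two edge vectors: Well 1→Well 2 = (166, -179, -57), Well 1→Well 3 = (-764, 268, 0).
Normal n = (Well 1→Well 2) × (Well 1→Well 3) = (15276, 43548, -92268).
So ∂z/∂x = −n_x/n_z = 0.16556 and ∂z/∂y = −n_y/n_z = 0.47197.
Intercept c from Well 1: 988 − 78.97 − 127.90 = 781.12.
At (412, 353): z = 68.2 + 166.6 + 781.12 = 1015.9 m.

1016 m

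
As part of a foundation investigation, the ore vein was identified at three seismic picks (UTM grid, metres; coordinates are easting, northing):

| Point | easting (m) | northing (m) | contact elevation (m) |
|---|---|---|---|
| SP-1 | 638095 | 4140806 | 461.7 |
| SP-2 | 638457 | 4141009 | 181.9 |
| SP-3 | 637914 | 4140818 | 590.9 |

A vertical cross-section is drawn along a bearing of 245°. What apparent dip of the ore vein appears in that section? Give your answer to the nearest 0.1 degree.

34.7°

Two edge vectors: SP-1→SP-2 = (362, 203, -279.8), SP-1→SP-3 = (-181, 12, 129.2).
Normal n = (SP-1→SP-2) × (SP-1→SP-3) = (29585.2, 3873.4, 41087).
So ∂z/∂easting = −n_x/n_z = −0.72006 and ∂z/∂northing = −n_y/n_z = −0.09427.
Unit vector along 245° is (sin 245°, cos 245°) = (-0.9063, -0.4226).
Slope in that direction = a·(-0.9063) + b·(-0.4226) = 0.69244.
Apparent dip = arctan|0.69244| = 34.7° (true dip is 36.0°, so apparent ≤ true as expected).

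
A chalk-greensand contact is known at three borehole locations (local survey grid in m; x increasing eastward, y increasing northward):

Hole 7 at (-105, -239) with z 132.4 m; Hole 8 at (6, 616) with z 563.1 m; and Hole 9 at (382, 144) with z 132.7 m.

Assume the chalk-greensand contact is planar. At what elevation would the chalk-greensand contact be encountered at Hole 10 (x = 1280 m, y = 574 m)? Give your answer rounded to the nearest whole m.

Let the plane be z = a·x + b·y + c.
Hole 8−Hole 7: 111a + 855b = 430.7;  Hole 9−Hole 7: 487a + 383b = 0.3.
Solving gives a = −0.44053, b = 0.56093.
Then c = 132.4 − a·-105 − b·-239 = 220.21.
At (1280, 574): z = −563.9 + 322.0 + 220.21 = -21.7 m.

-22 m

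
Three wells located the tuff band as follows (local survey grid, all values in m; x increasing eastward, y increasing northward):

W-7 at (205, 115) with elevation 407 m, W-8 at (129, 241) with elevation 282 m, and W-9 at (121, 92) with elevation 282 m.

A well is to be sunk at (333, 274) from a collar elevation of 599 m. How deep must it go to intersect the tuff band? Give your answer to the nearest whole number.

12 m

Two edge vectors: W-7→W-8 = (-76, 126, -125), W-7→W-9 = (-84, -23, -125).
Normal n = (W-7→W-8) × (W-7→W-9) = (-18625, 1000, 12332).
So ∂z/∂x = −n_x/n_z = 1.51030 and ∂z/∂y = −n_y/n_z = −0.08109.
Intercept c from W-7: 407 − 309.61 + 9.33 = 106.71.
At (333, 274): z_contact = 502.9 − 22.2 + 106.71 = 587.4 m.
Depth below ground = 599 − 587.4 = 12 m.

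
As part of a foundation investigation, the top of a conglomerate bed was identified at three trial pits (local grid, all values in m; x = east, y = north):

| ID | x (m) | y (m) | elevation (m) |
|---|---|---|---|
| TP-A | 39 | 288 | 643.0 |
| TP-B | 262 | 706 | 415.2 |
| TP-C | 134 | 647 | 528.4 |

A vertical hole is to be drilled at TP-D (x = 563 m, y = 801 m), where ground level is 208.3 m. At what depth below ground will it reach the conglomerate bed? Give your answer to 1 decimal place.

55.1 m

Let the plane be z = a·x + b·y + c.
TP-B−TP-A: 223a + 418b = −227.8;  TP-C−TP-A: 95a + 359b = −114.6.
Solving gives a = −0.83965, b = −0.09703.
Then c = 643 − a·39 − b·288 = 703.69.
At (563, 801): z_contact = −472.72 − 77.72 + 703.69 = 153.25 m.
Depth below ground = 208.3 − 153.25 = 55.1 m.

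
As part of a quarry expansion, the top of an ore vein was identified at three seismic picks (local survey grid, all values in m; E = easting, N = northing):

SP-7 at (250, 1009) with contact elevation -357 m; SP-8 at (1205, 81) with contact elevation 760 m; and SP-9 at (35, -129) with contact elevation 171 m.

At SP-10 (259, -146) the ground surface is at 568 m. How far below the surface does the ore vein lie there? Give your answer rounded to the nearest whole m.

Let the plane be z = a·E + b·N + c.
SP-8−SP-7: 955a − 928b = 1117;  SP-9−SP-7: −215a − 1138b = 528.
Solving gives a = 0.60729, b = −0.57871.
Then c = -357 − a·250 − b·1009 = 75.09.
At (259, -146): z_contact = 157.3 + 84.5 + 75.09 = 316.9 m.
Depth below ground = 568 − 316.9 = 251 m.

251 m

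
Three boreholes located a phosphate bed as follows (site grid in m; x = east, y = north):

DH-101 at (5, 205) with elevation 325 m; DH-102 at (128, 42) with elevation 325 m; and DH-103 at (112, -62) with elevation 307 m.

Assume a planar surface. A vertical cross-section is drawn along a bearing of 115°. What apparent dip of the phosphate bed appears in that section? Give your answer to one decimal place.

Two edge vectors: DH-101→DH-102 = (123, -163, 0), DH-101→DH-103 = (107, -267, -18).
Normal n = (DH-101→DH-102) × (DH-101→DH-103) = (2934, 2214, -15400).
So ∂z/∂x = −n_x/n_z = 0.19052 and ∂z/∂y = −n_y/n_z = 0.14377.
Unit vector along 115° is (sin 115°, cos 115°) = (0.9063, -0.4226).
Slope in that direction = a·(0.9063) + b·(-0.4226) = 0.11191.
Apparent dip = arctan|0.11191| = 6.4° (true dip is 13.4°, so apparent ≤ true as expected).

6.4°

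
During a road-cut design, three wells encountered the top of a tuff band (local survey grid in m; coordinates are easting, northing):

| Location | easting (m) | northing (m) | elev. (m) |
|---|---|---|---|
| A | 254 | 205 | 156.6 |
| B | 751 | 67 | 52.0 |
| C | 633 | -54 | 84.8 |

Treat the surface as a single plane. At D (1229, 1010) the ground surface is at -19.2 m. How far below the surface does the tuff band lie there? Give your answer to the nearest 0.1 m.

85.1 m

Two edge vectors: A→B = (497, -138, -104.6), A→C = (379, -259, -71.8).
Normal n = (A→B) × (A→C) = (-17183, -3958.8, -76421).
So ∂z/∂easting = −n_x/n_z = −0.224847 and ∂z/∂northing = −n_y/n_z = −0.051803.
Intercept c from A: 156.6 + 57.11 + 10.62 = 224.33.
At (1229, 1010): z_contact = −276.34 − 52.32 + 224.33 = -104.33 m.
Depth below ground = -19.2 − (-104.33) = 85.1 m.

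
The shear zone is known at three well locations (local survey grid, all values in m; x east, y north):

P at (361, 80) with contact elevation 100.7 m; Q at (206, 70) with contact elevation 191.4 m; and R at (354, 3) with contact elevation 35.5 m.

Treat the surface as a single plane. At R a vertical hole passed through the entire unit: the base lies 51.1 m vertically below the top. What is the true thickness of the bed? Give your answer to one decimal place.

Two edge vectors: P→Q = (-155, -10, 90.7), P→R = (-7, -77, -65.2).
Normal n = (P→Q) × (P→R) = (7635.9, -10740.9, 11865).
So ∂z/∂x = −n_x/n_z = −0.64357 and ∂z/∂y = −n_y/n_z = 0.90526.
|∇z| = √(a²+b²) = 1.11071, so dip δ = arctan(1.11071) = 48.00°.
True thickness = vertical thickness × cos δ = 51.1 × cos 48.00° = 34.2 m.

34.2 m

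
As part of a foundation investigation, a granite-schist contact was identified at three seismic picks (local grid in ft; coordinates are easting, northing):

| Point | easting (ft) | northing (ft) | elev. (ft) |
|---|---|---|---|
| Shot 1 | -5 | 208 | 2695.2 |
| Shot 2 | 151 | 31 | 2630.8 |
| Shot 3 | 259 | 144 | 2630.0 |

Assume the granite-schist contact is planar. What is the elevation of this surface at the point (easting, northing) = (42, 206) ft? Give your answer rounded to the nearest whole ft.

Let the plane be z = a·easting + b·northing + c.
Shot 2−Shot 1: 156a − 177b = −64.4;  Shot 3−Shot 1: 264a − 64b = −65.2.
Solving gives a = −0.20191, b = 0.18589.
Then c = 2695.2 − a·-5 − b·208 = 2655.53.
At (42, 206): z = −8.5 + 38.3 + 2655.53 = 2685.3 ft.

2685 ft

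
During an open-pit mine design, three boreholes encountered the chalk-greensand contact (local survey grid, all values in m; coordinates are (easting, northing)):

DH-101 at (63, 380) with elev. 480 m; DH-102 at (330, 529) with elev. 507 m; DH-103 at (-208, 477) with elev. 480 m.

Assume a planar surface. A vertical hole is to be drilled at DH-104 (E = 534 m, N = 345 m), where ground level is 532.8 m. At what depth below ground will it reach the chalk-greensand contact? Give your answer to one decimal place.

38.1 m

Two edge vectors: DH-101→DH-102 = (267, 149, 27), DH-101→DH-103 = (-271, 97, 0).
Normal n = (DH-101→DH-102) × (DH-101→DH-103) = (-2619, -7317, 66278).
So ∂z/∂E = −n_x/n_z = 0.03952 and ∂z/∂N = −n_y/n_z = 0.11040.
Intercept c from DH-101: 480 − 2.49 − 41.95 = 435.56.
At (534, 345): z_contact = 21.10 + 38.09 + 435.56 = 494.75 m.
Depth below ground = 532.8 − 494.75 = 38.1 m.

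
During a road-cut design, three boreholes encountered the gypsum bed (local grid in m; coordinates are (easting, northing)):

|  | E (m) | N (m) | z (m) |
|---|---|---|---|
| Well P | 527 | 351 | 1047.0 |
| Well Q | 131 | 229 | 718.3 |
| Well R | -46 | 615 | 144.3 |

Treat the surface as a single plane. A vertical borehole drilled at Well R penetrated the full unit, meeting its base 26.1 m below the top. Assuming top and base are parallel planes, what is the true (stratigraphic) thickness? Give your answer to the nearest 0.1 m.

14.6 m

Let the plane be z = a·E + b·N + c.
Well Q−Well P: −396a − 122b = −328.7;  Well R−Well P: −573a + 264b = −902.7.
Solving gives a = 1.12873, b = −0.96947.
|∇z| = √(a²+b²) = 1.48792, so dip δ = arctan(1.48792) = 56.10°.
True thickness = vertical thickness × cos δ = 26.1 × cos 56.10° = 14.6 m.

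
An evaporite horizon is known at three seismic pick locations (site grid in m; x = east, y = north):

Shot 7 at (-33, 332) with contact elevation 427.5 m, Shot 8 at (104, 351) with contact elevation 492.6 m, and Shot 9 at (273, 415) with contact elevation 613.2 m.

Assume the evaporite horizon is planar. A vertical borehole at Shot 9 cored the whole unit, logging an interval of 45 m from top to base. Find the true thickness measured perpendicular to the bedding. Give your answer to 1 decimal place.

Two edge vectors: Shot 7→Shot 8 = (137, 19, 65.1), Shot 7→Shot 9 = (306, 83, 185.7).
Normal n = (Shot 7→Shot 8) × (Shot 7→Shot 9) = (-1875, -5520.3, 5557).
So ∂z/∂x = −n_x/n_z = 0.33741 and ∂z/∂y = −n_y/n_z = 0.99340.
|∇z| = √(a²+b²) = 1.04913, so dip δ = arctan(1.04913) = 46.37°.
True thickness = vertical thickness × cos δ = 45 × cos 46.37° = 31.0 m.

31.0 m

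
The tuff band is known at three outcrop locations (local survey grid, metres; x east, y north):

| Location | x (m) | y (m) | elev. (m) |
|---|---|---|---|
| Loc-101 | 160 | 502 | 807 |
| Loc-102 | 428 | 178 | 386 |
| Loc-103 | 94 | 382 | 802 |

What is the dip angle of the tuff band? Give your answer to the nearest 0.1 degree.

46.7°

Two edge vectors: Loc-101→Loc-102 = (268, -324, -421), Loc-101→Loc-103 = (-66, -120, -5).
Normal n = (Loc-101→Loc-102) × (Loc-101→Loc-103) = (-48900, 29126, -53544).
So ∂z/∂x = −n_x/n_z = −0.91327 and ∂z/∂y = −n_y/n_z = 0.54396.
Gradient magnitude |∇z| = √(a² + b²) = √(0.83406 + 0.29590) = 1.06299.
True dip = arctan(1.06299) = 46.7°, dipping toward ESE (azimuth ≈ 121°).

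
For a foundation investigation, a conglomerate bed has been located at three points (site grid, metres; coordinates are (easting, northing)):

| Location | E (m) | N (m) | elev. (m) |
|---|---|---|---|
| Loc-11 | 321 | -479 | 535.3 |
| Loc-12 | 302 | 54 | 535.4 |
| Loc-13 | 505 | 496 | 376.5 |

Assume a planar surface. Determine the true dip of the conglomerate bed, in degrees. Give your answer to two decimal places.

36.03°

Let the plane be z = a·E + b·N + c.
Loc-12−Loc-11: −19a + 533b = 0.1;  Loc-13−Loc-11: 184a + 975b = −158.8.
Solving gives a = −0.72676, b = −0.02572.
Gradient magnitude |∇z| = √(a² + b²) = √(0.52818 + 0.00066) = 0.72721.
True dip = arctan(0.72721) = 36.03°, dipping toward E (azimuth ≈ 088°).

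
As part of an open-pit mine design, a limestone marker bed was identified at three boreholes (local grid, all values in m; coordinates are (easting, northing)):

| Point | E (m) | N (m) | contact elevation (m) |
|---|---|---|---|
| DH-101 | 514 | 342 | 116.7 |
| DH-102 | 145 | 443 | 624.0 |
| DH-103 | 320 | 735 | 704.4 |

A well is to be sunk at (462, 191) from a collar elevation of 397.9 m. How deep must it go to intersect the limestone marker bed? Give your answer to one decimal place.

365.8 m

Two edge vectors: DH-101→DH-102 = (-369, 101, 507.3), DH-101→DH-103 = (-194, 393, 587.7).
Normal n = (DH-101→DH-102) × (DH-101→DH-103) = (-140011.2, 118445.1, -125423).
So ∂z/∂E = −n_x/n_z = −1.11631 and ∂z/∂N = −n_y/n_z = 0.94437.
Intercept c from DH-101: 116.7 + 573.78 − 322.97 = 367.51.
At (462, 191): z_contact = −515.74 + 180.37 + 367.51 = 32.15 m.
Depth below ground = 397.9 − 32.15 = 365.8 m.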